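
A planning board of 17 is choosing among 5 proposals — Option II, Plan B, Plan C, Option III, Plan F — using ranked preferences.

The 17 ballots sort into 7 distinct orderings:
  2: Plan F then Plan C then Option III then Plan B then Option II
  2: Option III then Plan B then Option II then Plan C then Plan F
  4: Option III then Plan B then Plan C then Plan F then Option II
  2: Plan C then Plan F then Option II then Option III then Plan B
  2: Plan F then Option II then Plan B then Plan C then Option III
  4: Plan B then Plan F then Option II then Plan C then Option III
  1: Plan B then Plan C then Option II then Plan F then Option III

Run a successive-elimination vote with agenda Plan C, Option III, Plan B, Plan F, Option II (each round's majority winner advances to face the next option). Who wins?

Plan B

Round 1: Plan C vs Option III — 11–6, Plan C advances.
Round 2: Plan C vs Plan B — 4–13, Plan B advances.
Round 3: Plan B vs Plan F — 11–6, Plan B advances.
Round 4: Plan B vs Option II — 13–4, Plan B advances.
The agenda winner is Plan B.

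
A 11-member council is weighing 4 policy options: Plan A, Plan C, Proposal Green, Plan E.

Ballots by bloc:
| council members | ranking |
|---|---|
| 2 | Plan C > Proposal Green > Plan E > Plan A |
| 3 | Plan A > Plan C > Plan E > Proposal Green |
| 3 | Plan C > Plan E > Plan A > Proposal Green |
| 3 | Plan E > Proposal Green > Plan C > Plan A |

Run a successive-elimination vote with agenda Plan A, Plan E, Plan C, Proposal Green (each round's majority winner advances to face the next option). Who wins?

Plan C

Round 1: Plan A vs Plan E — 3–8, Plan E advances.
Round 2: Plan E vs Plan C — 3–8, Plan C advances.
Round 3: Plan C vs Proposal Green — 8–3, Plan C advances.
Plan C survives the agenda.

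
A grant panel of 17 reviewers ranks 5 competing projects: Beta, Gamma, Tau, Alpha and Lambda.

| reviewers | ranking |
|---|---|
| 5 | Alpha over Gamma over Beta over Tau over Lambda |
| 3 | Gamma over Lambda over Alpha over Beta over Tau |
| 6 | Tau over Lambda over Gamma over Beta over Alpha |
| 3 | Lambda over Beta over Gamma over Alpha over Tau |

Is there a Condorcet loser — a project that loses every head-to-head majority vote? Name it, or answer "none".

none

Pairwise majorities:
Beta vs Gamma: Beta is ranked higher on 3 ballots, Gamma on 14. Gamma wins 14–3.
Beta vs Tau: Beta, 11–6.
Beta vs Alpha: Beta, 9–8.
Beta vs Lambda: Lambda, 12–5.
Gamma–Tau: Gamma 11–6.
Gamma vs Alpha: Gamma wins 12–5.
Gamma vs Lambda: 8 to 9, Lambda.
Tau vs Alpha: Tau is ranked higher on 6 ballots, Alpha on 11. Alpha wins 11–6.
Tau–Lambda: Tau 11–6.
Alpha vs Lambda: Lambda wins 12–5.
No project is winless: Beta beats Tau; Gamma beats Beta; Tau beats Lambda; Alpha beats Tau; Lambda beats Beta. There is no Condorcet loser.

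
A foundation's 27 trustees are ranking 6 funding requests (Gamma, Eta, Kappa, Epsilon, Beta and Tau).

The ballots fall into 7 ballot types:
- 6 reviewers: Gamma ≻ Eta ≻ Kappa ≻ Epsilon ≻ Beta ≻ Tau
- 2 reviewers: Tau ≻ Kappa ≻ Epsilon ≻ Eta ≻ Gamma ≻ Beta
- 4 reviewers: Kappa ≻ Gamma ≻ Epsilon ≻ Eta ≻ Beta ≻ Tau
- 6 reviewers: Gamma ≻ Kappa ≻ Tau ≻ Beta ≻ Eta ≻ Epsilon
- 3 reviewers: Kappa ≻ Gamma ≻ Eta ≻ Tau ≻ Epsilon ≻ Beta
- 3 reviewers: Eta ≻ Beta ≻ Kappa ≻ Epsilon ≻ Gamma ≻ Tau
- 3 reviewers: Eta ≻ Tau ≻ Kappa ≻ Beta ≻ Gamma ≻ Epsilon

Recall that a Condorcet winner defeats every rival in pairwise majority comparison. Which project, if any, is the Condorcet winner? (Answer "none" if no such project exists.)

Head-to-head results (27 reviewers):
Gamma vs Eta: Gamma is ranked higher on 6+4+6+3 = 19 ballots, Eta on 8. Gamma wins 19–8.
Gamma vs Kappa: 12 to 15, Kappa.
Gamma vs Epsilon: 6+4+6+3+3 = 22 for Gamma, 5 for Epsilon — Gamma by 22–5.
Gamma vs Beta: Gamma preferred on 6+2+4+6+3 = 21 ballots; Gamma wins 21–6.
Gamma vs Tau: Gamma is ranked higher on 6+4+6+3+3 = 22 ballots, Tau on 5. Gamma wins 22–5.
Eta vs Kappa: Eta is ranked higher on 6+3+3 = 12 ballots, Kappa on 15. Kappa wins 15–12.
Eta vs Epsilon: 21 to 6, Eta.
Eta vs Beta: Eta is ranked higher on 6+2+4+3+3+3 = 21 ballots, Beta on 6. Eta wins 21–6.
Eta vs Tau: 19 to 8, Eta.
Kappa vs Epsilon: 27 for Kappa, 0 for Epsilon — Kappa by 27–0.
Kappa vs Beta: Kappa is ranked higher on 6+2+4+6+3+3 = 24 ballots, Beta on 3. Kappa wins 24–3.
Kappa vs Tau: Kappa is ranked higher on 6+4+6+3+3 = 22 ballots, Tau on 5. Kappa wins 22–5.
Epsilon vs Beta: 6+2+4+3 = 15 for Epsilon, 12 for Beta — Epsilon by 15–12.
Epsilon vs Tau: 13 to 14, Tau.
Beta vs Tau: 6+4+3 = 13 for Beta, 14 for Tau — Tau by 14–13.
Kappa beats each of Gamma, Eta, Epsilon, Beta, Tau — Kappa is the Condorcet winner.

Kappa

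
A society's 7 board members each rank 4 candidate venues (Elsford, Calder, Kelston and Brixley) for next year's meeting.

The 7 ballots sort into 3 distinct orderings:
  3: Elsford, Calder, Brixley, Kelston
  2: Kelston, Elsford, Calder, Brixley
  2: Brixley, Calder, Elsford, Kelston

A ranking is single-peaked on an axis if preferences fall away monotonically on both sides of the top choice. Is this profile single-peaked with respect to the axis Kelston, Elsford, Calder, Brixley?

yes

Axis positions: Kelston=1, Elsford=2, Calder=3, Brixley=4.
Group 1 (peak Elsford at position 2): ranking walks positions 2-3-4-1, expanding outward from the peak — single-peaked.
Group 2 (peak Kelston at position 1): ranking walks positions 1-2-3-4, expanding outward from the peak — single-peaked.
Group 3 (peak Brixley at position 4): ranking walks positions 4-3-2-1, expanding outward from the peak — single-peaked.
Every ranking is single-peaked on this axis.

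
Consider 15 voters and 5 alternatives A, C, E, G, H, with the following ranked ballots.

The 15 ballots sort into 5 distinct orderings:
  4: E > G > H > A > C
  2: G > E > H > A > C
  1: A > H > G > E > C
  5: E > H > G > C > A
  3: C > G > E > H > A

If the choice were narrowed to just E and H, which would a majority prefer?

Ballots ranking E above H: 4 + 2 + 5 + 3 = 14.
Ballots ranking H above E: 15 − 14 = 1.
E wins the head-to-head 14–1.

E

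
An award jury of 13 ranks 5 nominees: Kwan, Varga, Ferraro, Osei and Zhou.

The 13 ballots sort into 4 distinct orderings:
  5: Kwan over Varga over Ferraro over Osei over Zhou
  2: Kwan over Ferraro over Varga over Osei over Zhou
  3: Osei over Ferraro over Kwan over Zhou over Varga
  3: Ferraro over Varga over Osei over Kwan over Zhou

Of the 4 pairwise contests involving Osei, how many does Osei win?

Osei against each rival (13 jurors):
Osei vs Kwan: Osei preferred on 3+3 = 6 ballots; Kwan wins 7–6.
Osei vs Varga: 3 to 10, Varga.
Osei vs Ferraro: Ferraro, 10–3.
Osei vs Zhou: Osei wins 13–0.
Osei beats Zhou; loses to Kwan, Varga, Ferraro — 1 pairwise win.

1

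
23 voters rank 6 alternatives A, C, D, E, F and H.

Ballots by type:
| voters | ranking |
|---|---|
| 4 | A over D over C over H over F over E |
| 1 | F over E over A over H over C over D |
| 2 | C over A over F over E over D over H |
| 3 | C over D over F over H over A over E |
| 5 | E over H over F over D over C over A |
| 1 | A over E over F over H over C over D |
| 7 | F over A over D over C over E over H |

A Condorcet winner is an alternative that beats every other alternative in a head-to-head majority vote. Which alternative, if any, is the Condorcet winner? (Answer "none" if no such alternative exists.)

Check each pair by majority over 23 ballots:
A vs C: A is ranked higher on 4+1+1+7 = 13 ballots, C on 10. A wins 13–10.
A vs D: 15 to 8, A.
A vs E: A preferred on 4+2+3+1+7 = 17 ballots; A wins 17–6.
A vs F: 7 to 16, F.
A vs H: 15 to 8, A.
C vs D: C preferred on 1+2+3+1 = 7 ballots; D wins 16–7.
C vs E: 4+2+3+7 = 16 for C, 7 for E — C by 16–7.
C vs F: C preferred on 4+2+3 = 9 ballots; F wins 14–9.
C vs H: C is ranked higher on 4+2+3+7 = 16 ballots, H on 7. C wins 16–7.
D vs E: 4+3+7 = 14 for D, 9 for E — D by 14–9.
D vs F: D preferred on 4+3 = 7 ballots; F wins 16–7.
D vs H: 4+2+3+7 = 16 for D, 7 for H — D by 16–7.
E vs F: 6 to 17, F.
E vs H: 16 to 7, E.
F vs H: 1+2+3+1+7 = 14 for F, 9 for H — F by 14–9.
F defeats every rival head-to-head and is the Condorcet winner.

F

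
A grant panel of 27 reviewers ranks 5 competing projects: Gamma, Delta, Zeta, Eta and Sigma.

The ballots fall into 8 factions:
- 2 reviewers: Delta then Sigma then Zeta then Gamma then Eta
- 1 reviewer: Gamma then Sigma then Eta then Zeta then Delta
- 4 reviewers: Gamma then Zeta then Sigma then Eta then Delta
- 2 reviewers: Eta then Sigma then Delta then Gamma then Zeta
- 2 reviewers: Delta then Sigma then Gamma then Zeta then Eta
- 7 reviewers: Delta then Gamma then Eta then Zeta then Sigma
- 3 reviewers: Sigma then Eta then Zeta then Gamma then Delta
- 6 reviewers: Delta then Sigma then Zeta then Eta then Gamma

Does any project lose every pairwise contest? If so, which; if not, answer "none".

Head-to-head results (27 reviewers):
Gamma vs Delta: 1+4+3 = 8 for Gamma, 19 for Delta — Delta by 19–8.
Gamma vs Zeta: Gamma wins 16–11.
Gamma vs Eta: Gamma preferred on 2+1+4+2+7 = 16 ballots; Gamma wins 16–11.
Gamma vs Sigma: 1+4+7 = 12 for Gamma, 15 for Sigma — Sigma by 15–12.
Delta vs Zeta: 2+2+2+7+6 = 19 for Delta, 8 for Zeta — Delta by 19–8.
Delta vs Eta: Delta wins 17–10.
Delta–Sigma: Delta 17–10.
Zeta vs Eta: Zeta wins 14–13.
Zeta vs Sigma: Sigma wins 16–11.
Eta vs Sigma: Eta preferred on 2+7 = 9 ballots; Sigma wins 18–9.
Eta loses to every other project — it is the Condorcet loser.

Eta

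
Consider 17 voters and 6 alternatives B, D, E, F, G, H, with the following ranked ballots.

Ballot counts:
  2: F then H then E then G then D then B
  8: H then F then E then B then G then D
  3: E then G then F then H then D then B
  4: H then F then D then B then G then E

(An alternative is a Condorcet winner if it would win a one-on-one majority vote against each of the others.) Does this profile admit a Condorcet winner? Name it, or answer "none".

Check each pair by majority over 17 ballots:
B vs D: 8 for B, 9 for D — D by 9–8.
B vs E: B is ranked higher on 4 ballots, E on 13. E wins 13–4.
B vs F: B preferred on 0 ballots; F wins 17–0.
B vs G: B preferred on 8+4 = 12 ballots; B wins 12–5.
B vs H: B is ranked higher on 0 ballots, H on 17. H wins 17–0.
D vs E: 4 to 13, E.
D vs F: D is ranked higher on 0 ballots, F on 17. F wins 17–0.
D vs G: D preferred on 4 ballots; G wins 13–4.
D vs H: 0 for D, 17 for H — H by 17–0.
E vs F: 3 for E, 14 for F — F by 14–3.
E vs G: 2+8+3 = 13 for E, 4 for G — E by 13–4.
E vs H: E preferred on 3 ballots; H wins 14–3.
F vs G: F preferred on 2+8+4 = 14 ballots; F wins 14–3.
F vs H: F preferred on 2+3 = 5 ballots; H wins 12–5.
G vs H: G is ranked higher on 3 ballots, H on 14. H wins 14–3.
Only H has no losses; H is the Condorcet winner.

H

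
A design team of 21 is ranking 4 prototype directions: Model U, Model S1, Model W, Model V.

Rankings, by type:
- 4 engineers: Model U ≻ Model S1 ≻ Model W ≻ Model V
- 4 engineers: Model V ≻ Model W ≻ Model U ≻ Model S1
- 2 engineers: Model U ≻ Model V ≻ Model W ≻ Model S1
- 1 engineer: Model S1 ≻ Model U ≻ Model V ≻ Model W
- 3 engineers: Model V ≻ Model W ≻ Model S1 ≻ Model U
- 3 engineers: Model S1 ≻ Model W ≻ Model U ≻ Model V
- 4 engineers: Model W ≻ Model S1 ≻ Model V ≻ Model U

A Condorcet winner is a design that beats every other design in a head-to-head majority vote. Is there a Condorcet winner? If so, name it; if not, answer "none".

Check each pair by majority over 21 ballots:
Model U vs Model S1: Model U preferred on 4+4+2 = 10 ballots; Model S1 wins 11–10.
Model U vs Model W: Model U preferred on 4+2+1 = 7 ballots; Model W wins 14–7.
Model U vs Model V: Model V, 11–10.
Model S1 vs Model W: Model W, 13–8.
Model S1–Model V: Model S1 12–9.
Model W vs Model V: Model W preferred on 4+3+4 = 11 ballots; Model W wins 11–10.
Model W defeats every rival head-to-head and is the Condorcet winner.

Model W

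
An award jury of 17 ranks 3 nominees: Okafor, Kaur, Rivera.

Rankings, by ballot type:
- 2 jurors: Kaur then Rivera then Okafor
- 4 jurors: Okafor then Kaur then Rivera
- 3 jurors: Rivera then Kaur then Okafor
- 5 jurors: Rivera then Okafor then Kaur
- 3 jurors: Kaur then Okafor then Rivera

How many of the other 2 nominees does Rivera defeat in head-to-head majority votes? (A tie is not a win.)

Rivera against each rival (17 jurors):
Rivera–Okafor: Rivera 10–7.
Rivera vs Kaur: 8 to 9, Kaur.
Rivera beats Okafor; loses to Kaur — 1 pairwise win.

1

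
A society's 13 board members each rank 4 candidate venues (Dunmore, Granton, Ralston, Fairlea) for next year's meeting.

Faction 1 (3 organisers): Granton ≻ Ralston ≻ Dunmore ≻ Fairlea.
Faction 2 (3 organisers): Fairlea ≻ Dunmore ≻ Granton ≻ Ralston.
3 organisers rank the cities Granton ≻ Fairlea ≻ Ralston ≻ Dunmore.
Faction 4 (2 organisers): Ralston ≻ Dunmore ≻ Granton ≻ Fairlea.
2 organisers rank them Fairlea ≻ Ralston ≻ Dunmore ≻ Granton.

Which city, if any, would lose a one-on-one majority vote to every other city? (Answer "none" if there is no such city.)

Pairwise majorities:
Dunmore vs Granton: Dunmore, 7–6.
Dunmore vs Ralston: Ralston, 10–3.
Dunmore–Fairlea: Fairlea 8–5.
Granton vs Ralston: Granton is ranked higher on 3+3+3 = 9 ballots, Ralston on 4. Granton wins 9–4.
Granton vs Fairlea: Granton, 8–5.
Ralston vs Fairlea: Fairlea wins 8–5.
Every city wins at least one matchup (Dunmore beats Granton; Granton beats Ralston; Ralston beats Dunmore; Fairlea beats Dunmore), so there is no Condorcet loser.

none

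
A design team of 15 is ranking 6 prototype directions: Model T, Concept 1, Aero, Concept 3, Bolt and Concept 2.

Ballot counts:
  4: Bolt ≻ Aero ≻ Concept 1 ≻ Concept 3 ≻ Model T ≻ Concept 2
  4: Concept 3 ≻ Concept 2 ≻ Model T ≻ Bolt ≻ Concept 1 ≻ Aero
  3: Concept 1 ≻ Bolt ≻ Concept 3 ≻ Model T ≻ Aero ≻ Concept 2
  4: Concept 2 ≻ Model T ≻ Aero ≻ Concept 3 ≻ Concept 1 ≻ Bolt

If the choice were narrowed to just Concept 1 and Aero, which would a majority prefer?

Ballots ranking Concept 1 above Aero: 4 + 3 = 7.
Ballots ranking Aero above Concept 1: 15 − 7 = 8.
Aero wins the head-to-head 8–7.

Aero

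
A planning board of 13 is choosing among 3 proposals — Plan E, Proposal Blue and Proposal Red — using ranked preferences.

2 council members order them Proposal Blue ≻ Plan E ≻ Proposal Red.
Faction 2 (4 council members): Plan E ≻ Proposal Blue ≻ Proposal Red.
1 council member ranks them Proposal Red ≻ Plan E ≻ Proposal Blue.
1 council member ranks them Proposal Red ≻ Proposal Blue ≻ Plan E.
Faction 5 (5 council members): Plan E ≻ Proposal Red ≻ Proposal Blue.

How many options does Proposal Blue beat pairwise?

0

Proposal Blue against each rival (13 council members):
Proposal Blue–Plan E: Plan E 10–3.
Proposal Blue vs Proposal Red: 2+4 = 6 for Proposal Blue, 7 for Proposal Red — Proposal Red by 7–6.
Proposal Blue beats no one; loses to Plan E, Proposal Red — 0 pairwise wins.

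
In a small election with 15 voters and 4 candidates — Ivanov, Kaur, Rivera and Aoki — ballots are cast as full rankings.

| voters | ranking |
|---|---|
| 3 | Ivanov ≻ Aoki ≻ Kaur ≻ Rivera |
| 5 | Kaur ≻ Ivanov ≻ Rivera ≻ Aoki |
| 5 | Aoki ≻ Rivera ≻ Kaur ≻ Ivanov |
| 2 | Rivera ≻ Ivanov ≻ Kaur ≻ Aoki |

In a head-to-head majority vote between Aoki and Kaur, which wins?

Ballots ranking Aoki above Kaur: 3 + 5 = 8.
Ballots ranking Kaur above Aoki: 15 − 8 = 7.
Aoki wins the head-to-head 8–7.

Aoki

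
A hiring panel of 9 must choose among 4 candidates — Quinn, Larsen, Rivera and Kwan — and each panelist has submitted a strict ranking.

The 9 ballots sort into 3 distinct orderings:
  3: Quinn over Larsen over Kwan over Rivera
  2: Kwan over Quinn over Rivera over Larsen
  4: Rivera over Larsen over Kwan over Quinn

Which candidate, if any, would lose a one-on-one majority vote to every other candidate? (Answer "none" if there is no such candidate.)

none

Pairwise majorities:
Quinn vs Larsen: 5 to 4, Quinn.
Quinn vs Rivera: 3+2 = 5 for Quinn, 4 for Rivera — Quinn by 5–4.
Quinn vs Kwan: Kwan, 6–3.
Larsen–Rivera: Rivera 6–3.
Larsen vs Kwan: Larsen, 7–2.
Rivera vs Kwan: Kwan wins 5–4.
Each candidate has at least one pairwise win (Quinn beats Larsen; Larsen beats Kwan; Rivera beats Larsen; Kwan beats Quinn) — no Condorcet loser.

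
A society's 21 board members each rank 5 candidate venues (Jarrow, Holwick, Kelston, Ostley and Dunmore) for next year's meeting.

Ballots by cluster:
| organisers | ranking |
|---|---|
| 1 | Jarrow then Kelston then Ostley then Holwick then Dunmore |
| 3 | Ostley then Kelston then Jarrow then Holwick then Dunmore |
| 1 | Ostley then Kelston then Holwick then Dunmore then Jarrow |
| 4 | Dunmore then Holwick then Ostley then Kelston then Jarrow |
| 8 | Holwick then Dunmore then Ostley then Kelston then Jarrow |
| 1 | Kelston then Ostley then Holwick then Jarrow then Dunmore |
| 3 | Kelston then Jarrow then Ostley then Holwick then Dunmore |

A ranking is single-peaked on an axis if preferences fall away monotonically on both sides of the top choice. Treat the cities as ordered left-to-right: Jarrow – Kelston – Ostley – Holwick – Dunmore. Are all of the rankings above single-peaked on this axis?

yes

Axis positions: Jarrow=1, Kelston=2, Ostley=3, Holwick=4, Dunmore=5.
Cluster 1 (peak Jarrow at position 1): ranking walks positions 1-2-3-4-5, expanding outward from the peak — single-peaked.
Cluster 2 (peak Ostley at position 3): ranking walks positions 3-2-1-4-5, expanding outward from the peak — single-peaked.
Cluster 3 (peak Ostley at position 3): ranking walks positions 3-2-4-5-1, expanding outward from the peak — single-peaked.
Cluster 4 (peak Dunmore at position 5): ranking walks positions 5-4-3-2-1, expanding outward from the peak — single-peaked.
Cluster 5 (peak Holwick at position 4): ranking walks positions 4-5-3-2-1, expanding outward from the peak — single-peaked.
Cluster 6 (peak Kelston at position 2): ranking walks positions 2-3-4-1-5, expanding outward from the peak — single-peaked.
Cluster 7 (peak Kelston at position 2): ranking walks positions 2-1-3-4-5, expanding outward from the peak — single-peaked.
Every ranking is single-peaked on this axis.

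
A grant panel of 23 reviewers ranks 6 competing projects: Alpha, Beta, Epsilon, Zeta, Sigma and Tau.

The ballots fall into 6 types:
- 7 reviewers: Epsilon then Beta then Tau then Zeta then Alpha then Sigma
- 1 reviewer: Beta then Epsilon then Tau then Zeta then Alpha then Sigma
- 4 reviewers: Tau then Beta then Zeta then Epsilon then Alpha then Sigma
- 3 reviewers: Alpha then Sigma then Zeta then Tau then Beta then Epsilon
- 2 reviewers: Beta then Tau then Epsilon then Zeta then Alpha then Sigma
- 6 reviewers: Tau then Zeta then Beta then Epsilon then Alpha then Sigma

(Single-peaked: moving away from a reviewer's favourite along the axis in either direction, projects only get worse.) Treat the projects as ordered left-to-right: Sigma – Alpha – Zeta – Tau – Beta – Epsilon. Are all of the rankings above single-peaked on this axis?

yes

Axis positions: Sigma=1, Alpha=2, Zeta=3, Tau=4, Beta=5, Epsilon=6.
Type 1 (peak Epsilon at position 6): ranking walks positions 6-5-4-3-2-1, expanding outward from the peak — single-peaked.
Type 2 (peak Beta at position 5): ranking walks positions 5-6-4-3-2-1, expanding outward from the peak — single-peaked.
Type 3 (peak Tau at position 4): ranking walks positions 4-5-3-6-2-1, expanding outward from the peak — single-peaked.
Type 4 (peak Alpha at position 2): ranking walks positions 2-1-3-4-5-6, expanding outward from the peak — single-peaked.
Type 5 (peak Beta at position 5): ranking walks positions 5-4-6-3-2-1, expanding outward from the peak — single-peaked.
Type 6 (peak Tau at position 4): ranking walks positions 4-3-5-6-2-1, expanding outward from the peak — single-peaked.
Every ranking is single-peaked on this axis.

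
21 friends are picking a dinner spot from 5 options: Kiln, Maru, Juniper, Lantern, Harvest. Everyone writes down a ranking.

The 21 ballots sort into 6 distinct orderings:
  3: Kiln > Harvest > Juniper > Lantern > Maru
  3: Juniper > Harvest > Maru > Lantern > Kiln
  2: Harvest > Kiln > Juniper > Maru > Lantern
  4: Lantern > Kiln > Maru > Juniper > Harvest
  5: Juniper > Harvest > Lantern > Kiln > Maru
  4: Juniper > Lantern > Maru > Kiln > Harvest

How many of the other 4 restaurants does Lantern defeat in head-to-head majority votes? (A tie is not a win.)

2

Lantern against each rival (21 friends):
Lantern vs Kiln: Lantern, 16–5.
Lantern–Maru: Lantern 16–5.
Lantern vs Juniper: Juniper wins 17–4.
Lantern vs Harvest: 8 to 13, Harvest.
Lantern beats Kiln, Maru; loses to Juniper, Harvest — 2 pairwise wins.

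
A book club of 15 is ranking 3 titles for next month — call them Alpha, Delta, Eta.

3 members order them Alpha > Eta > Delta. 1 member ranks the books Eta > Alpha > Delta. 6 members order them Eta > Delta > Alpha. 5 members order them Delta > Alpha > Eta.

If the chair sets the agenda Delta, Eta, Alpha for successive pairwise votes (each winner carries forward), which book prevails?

Alpha

Round 1: Delta vs Eta — 5–10, Eta advances.
Round 2: Eta vs Alpha — 7–8, Alpha advances.
The agenda winner is Alpha.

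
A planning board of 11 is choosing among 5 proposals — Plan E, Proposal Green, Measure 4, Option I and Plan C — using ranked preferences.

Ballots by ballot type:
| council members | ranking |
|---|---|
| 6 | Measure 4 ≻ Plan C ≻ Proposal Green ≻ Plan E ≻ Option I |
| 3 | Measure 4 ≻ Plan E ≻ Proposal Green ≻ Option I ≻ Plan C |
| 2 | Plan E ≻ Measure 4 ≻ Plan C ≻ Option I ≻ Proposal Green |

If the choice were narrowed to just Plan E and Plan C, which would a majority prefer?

Ballots ranking Plan E above Plan C: 3 + 2 = 5.
Ballots ranking Plan C above Plan E: 11 − 5 = 6.
Plan C wins the head-to-head 6–5.

Plan C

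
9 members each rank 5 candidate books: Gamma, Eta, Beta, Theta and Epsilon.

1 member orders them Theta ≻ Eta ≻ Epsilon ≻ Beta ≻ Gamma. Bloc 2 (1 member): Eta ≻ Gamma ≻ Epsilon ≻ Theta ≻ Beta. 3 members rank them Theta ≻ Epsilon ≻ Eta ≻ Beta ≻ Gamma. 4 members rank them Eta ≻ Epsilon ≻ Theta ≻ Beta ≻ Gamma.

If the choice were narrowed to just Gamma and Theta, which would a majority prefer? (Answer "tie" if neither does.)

Theta

Ballots ranking Gamma above Theta: 1.
Ballots ranking Theta above Gamma: 9 − 1 = 8.
Theta wins the head-to-head 8–1.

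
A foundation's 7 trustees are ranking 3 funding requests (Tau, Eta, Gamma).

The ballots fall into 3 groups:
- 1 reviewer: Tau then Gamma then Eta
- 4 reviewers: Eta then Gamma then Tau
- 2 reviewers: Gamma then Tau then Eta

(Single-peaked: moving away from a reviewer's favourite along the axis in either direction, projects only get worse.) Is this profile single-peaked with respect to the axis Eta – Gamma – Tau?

yes

Axis positions: Eta=1, Gamma=2, Tau=3.
Group 1 (peak Tau at position 3): ranking walks positions 3-2-1, expanding outward from the peak — single-peaked.
Group 2 (peak Eta at position 1): ranking walks positions 1-2-3, expanding outward from the peak — single-peaked.
Group 3 (peak Gamma at position 2): ranking walks positions 2-3-1, expanding outward from the peak — single-peaked.
Every ranking is single-peaked on this axis.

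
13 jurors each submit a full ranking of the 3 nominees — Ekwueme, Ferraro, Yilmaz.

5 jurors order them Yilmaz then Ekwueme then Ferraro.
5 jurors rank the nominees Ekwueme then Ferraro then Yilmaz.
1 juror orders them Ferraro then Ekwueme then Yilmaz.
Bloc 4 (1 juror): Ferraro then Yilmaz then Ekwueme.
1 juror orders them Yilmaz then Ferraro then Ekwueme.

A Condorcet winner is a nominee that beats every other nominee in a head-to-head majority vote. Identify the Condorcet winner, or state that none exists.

Check each pair by majority over 13 ballots:
Ekwueme vs Ferraro: Ekwueme is ranked higher on 5+5 = 10 ballots, Ferraro on 3. Ekwueme wins 10–3.
Ekwueme vs Yilmaz: Ekwueme is ranked higher on 5+1 = 6 ballots, Yilmaz on 7. Yilmaz wins 7–6.
Ferraro vs Yilmaz: 7 to 6, Ferraro.
Every nominee loses at least once (Ekwueme loses to Yilmaz; Ferraro loses to Ekwueme; Yilmaz loses to Ferraro). The majority relation contains the cycle Ekwueme → Ferraro → Yilmaz → Ekwueme, so there is no Condorcet winner.

none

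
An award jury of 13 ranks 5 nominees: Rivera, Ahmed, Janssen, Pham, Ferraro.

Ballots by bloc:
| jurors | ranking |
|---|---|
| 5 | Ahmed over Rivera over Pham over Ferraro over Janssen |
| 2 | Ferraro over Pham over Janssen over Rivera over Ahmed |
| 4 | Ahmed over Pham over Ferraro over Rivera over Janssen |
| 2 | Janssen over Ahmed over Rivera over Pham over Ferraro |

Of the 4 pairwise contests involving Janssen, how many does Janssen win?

Janssen against each rival (13 jurors):
Janssen vs Rivera: Rivera, 9–4.
Janssen vs Ahmed: Ahmed wins 9–4.
Janssen vs Pham: 2 for Janssen, 11 for Pham — Pham by 11–2.
Janssen vs Ferraro: Ferraro, 11–2.
Janssen beats no one; loses to Rivera, Ahmed, Pham, Ferraro — 0 pairwise wins.

0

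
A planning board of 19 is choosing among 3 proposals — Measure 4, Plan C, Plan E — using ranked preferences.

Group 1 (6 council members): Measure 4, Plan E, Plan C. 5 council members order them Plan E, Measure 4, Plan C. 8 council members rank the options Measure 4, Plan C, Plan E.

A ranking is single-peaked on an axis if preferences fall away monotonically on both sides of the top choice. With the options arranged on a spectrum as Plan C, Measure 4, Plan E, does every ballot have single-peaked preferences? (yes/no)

yes

Axis positions: Plan C=1, Measure 4=2, Plan E=3.
Group 1 (peak Measure 4 at position 2): ranking walks positions 2-3-1, expanding outward from the peak — single-peaked.
Group 2 (peak Plan E at position 3): ranking walks positions 3-2-1, expanding outward from the peak — single-peaked.
Group 3 (peak Measure 4 at position 2): ranking walks positions 2-1-3, expanding outward from the peak — single-peaked.
Every ranking is single-peaked on this axis.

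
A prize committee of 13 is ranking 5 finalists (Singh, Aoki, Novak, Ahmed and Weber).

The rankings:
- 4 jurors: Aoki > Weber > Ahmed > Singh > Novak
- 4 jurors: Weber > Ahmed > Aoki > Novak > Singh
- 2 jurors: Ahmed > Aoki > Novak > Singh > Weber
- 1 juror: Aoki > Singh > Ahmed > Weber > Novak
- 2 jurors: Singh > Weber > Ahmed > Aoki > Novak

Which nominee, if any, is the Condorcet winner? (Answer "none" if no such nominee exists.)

none

Head-to-head results (13 jurors):
Singh vs Aoki: Singh is ranked higher on 2 ballots, Aoki on 11. Aoki wins 11–2.
Singh vs Novak: 4+1+2 = 7 for Singh, 6 for Novak — Singh by 7–6.
Singh vs Ahmed: Singh preferred on 1+2 = 3 ballots; Ahmed wins 10–3.
Singh vs Weber: 5 to 8, Weber.
Aoki vs Novak: 4+4+2+1+2 = 13 for Aoki, 0 for Novak — Aoki by 13–0.
Aoki vs Ahmed: Aoki preferred on 4+1 = 5 ballots; Ahmed wins 8–5.
Aoki vs Weber: 7 to 6, Aoki.
Novak vs Ahmed: Novak is ranked higher on 0 ballots, Ahmed on 13. Ahmed wins 13–0.
Novak vs Weber: 2 for Novak, 11 for Weber — Weber by 11–2.
Ahmed vs Weber: 3 to 10, Weber.
Each nominee drops at least one matchup (Singh loses to Aoki; Aoki loses to Ahmed; Novak loses to Singh; Ahmed loses to Weber; Weber loses to Aoki); the cycle Aoki > Weber > Ahmed > Aoki rules out a Condorcet winner.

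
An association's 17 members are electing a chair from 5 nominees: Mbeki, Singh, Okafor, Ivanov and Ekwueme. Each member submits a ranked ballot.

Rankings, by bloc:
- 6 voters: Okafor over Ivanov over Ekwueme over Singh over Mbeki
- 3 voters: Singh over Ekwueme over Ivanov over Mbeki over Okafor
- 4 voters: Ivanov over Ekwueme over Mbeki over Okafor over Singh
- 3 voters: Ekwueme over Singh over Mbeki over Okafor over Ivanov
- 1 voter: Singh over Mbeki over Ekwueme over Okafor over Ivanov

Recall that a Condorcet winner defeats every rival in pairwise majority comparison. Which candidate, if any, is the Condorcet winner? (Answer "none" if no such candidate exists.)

none

Head-to-head results (17 voters):
Mbeki–Singh: Singh 13–4.
Mbeki–Okafor: Mbeki 11–6.
Mbeki–Ivanov: Ivanov 13–4.
Mbeki vs Ekwueme: Ekwueme, 16–1.
Singh vs Okafor: Okafor, 10–7.
Singh–Ivanov: Ivanov 10–7.
Singh vs Ekwueme: Ekwueme, 13–4.
Okafor vs Ivanov: Okafor, 10–7.
Okafor–Ekwueme: Ekwueme 11–6.
Ivanov vs Ekwueme: Ivanov wins 10–7.
Every candidate loses at least once (Mbeki loses to Singh; Singh loses to Okafor; Okafor loses to Mbeki; Ivanov loses to Okafor; Ekwueme loses to Ivanov). The majority relation contains the cycle Mbeki → Okafor → Singh → Mbeki, so there is no Condorcet winner.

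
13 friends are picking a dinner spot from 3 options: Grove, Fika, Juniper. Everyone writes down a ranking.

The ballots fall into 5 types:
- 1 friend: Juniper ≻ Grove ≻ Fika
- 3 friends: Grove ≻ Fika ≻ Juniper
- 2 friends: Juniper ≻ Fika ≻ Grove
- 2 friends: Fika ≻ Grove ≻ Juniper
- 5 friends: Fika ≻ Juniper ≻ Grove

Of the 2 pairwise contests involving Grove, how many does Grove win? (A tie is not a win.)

Grove against each rival (13 friends):
Grove vs Fika: 1+3 = 4 for Grove, 9 for Fika — Fika by 9–4.
Grove–Juniper: Juniper 8–5.
Grove beats no one; loses to Fika, Juniper — 0 pairwise wins.

0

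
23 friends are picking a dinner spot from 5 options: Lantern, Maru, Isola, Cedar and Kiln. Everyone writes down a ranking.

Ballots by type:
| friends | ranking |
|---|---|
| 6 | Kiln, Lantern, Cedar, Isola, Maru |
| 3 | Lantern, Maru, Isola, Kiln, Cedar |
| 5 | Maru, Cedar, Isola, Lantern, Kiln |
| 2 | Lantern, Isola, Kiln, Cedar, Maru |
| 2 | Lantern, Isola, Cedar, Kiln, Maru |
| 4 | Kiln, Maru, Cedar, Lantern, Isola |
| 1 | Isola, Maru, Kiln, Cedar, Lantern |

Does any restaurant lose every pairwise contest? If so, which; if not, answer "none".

none

Head-to-head results (23 friends):
Lantern vs Maru: Lantern, 13–10.
Lantern vs Isola: 6+3+2+2+4 = 17 for Lantern, 6 for Isola — Lantern by 17–6.
Lantern–Cedar: Lantern 13–10.
Lantern–Kiln: Lantern 12–11.
Maru vs Isola: Maru, 12–11.
Maru–Cedar: Maru 13–10.
Maru vs Kiln: Kiln wins 14–9.
Isola vs Cedar: Cedar, 15–8.
Isola vs Kiln: Isola wins 13–10.
Cedar vs Kiln: 5+2 = 7 for Cedar, 16 for Kiln — Kiln by 16–7.
Each restaurant has at least one pairwise win (Lantern beats Maru; Maru beats Isola; Isola beats Kiln; Cedar beats Isola; Kiln beats Maru) — no Condorcet loser.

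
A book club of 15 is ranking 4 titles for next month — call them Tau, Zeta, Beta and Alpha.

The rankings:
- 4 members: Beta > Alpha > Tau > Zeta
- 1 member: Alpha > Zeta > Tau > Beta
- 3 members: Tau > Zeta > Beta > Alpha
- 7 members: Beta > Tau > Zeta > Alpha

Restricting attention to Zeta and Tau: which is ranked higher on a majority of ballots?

Ballots ranking Zeta above Tau: 1.
Ballots ranking Tau above Zeta: 15 − 1 = 14.
Tau wins the head-to-head 14–1.

Tau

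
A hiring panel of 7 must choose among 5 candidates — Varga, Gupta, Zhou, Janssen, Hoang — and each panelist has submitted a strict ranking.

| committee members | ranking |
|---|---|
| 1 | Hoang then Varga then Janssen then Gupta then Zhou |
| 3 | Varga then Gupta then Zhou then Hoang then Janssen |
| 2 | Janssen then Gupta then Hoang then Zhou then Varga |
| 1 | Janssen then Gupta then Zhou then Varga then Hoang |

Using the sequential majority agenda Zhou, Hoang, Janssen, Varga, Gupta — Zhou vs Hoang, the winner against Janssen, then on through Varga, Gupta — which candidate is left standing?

Varga

Round 1: Zhou vs Hoang — 4–3, Zhou advances.
Round 2: Zhou vs Janssen — 3–4, Janssen advances.
Round 3: Janssen vs Varga — 3–4, Varga advances.
Round 4: Varga vs Gupta — 4–3, Varga advances.
The agenda winner is Varga.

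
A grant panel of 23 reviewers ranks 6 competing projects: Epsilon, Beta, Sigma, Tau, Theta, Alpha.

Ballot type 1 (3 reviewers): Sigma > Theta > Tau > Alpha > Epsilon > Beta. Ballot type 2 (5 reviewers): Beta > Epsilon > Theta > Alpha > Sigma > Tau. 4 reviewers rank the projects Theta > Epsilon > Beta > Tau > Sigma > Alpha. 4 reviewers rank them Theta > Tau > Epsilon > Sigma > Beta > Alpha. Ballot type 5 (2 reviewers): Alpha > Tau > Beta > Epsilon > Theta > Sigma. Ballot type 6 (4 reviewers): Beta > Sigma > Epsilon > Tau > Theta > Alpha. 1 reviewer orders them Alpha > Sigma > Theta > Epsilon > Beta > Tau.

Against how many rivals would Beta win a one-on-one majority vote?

3

Beta against each rival (23 reviewers):
Beta vs Epsilon: Beta preferred on 5+2+4 = 11 ballots; Epsilon wins 12–11.
Beta–Sigma: Beta 15–8.
Beta vs Tau: Beta preferred on 5+4+4+1 = 14 ballots; Beta wins 14–9.
Beta–Theta: Theta 12–11.
Beta vs Alpha: Beta, 17–6.
Beta beats Sigma, Tau, Alpha; loses to Epsilon, Theta — 3 pairwise wins.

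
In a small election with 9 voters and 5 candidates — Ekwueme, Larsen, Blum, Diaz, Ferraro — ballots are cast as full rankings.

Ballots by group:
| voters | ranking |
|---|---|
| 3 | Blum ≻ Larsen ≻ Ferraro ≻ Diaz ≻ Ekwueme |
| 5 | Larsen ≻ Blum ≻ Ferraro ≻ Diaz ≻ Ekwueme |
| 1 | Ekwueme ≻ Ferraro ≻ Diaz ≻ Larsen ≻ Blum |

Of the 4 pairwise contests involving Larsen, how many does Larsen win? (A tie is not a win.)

Larsen against each rival (9 voters):
Larsen vs Ekwueme: 8 to 1, Larsen.
Larsen vs Blum: Larsen preferred on 5+1 = 6 ballots; Larsen wins 6–3.
Larsen vs Diaz: Larsen, 8–1.
Larsen vs Ferraro: Larsen is ranked higher on 3+5 = 8 ballots, Ferraro on 1. Larsen wins 8–1.
Larsen beats Ekwueme, Blum, Diaz, Ferraro — 4 pairwise wins.

4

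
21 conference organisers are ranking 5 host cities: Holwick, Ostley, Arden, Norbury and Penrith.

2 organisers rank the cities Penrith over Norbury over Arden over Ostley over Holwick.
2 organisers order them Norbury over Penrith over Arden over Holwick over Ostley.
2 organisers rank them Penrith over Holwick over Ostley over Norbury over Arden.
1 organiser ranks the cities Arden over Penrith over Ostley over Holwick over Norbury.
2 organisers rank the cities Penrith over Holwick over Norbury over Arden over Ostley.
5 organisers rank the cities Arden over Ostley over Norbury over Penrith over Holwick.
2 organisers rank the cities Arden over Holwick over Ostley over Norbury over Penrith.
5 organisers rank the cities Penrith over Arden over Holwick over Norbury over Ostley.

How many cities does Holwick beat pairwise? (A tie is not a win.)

2

Holwick against each rival (21 organisers):
Holwick vs Ostley: Holwick preferred on 2+2+2+2+5 = 13 ballots; Holwick wins 13–8.
Holwick vs Arden: Arden, 17–4.
Holwick vs Norbury: Holwick, 12–9.
Holwick vs Penrith: 2 for Holwick, 19 for Penrith — Penrith by 19–2.
Holwick beats Ostley, Norbury; loses to Arden, Penrith — 2 pairwise wins.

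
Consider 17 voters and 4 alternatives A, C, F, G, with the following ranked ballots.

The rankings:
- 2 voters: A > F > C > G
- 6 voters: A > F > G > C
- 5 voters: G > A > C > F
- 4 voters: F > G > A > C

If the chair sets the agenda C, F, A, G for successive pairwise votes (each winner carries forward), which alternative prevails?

G

Round 1: C vs F — 5–12, F advances.
Round 2: F vs A — 4–13, A advances.
Round 3: A vs G — 8–9, G advances.
G survives the agenda.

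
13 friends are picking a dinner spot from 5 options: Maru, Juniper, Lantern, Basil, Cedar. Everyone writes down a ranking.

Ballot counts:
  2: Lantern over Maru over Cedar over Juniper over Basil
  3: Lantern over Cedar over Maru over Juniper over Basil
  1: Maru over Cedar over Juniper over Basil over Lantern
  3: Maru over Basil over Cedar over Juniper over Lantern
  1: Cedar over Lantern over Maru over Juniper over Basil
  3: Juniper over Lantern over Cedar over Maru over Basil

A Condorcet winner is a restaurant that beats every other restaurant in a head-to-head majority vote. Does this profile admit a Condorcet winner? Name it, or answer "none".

Check each pair by majority over 13 ballots:
Maru–Juniper: Maru 10–3.
Maru vs Lantern: Maru preferred on 1+3 = 4 ballots; Lantern wins 9–4.
Maru vs Basil: Maru, 13–0.
Maru vs Cedar: Cedar, 7–6.
Juniper vs Lantern: Juniper wins 7–6.
Juniper vs Basil: 2+3+1+1+3 = 10 for Juniper, 3 for Basil — Juniper by 10–3.
Juniper–Cedar: Cedar 10–3.
Lantern vs Basil: 9 to 4, Lantern.
Lantern–Cedar: Lantern 8–5.
Basil vs Cedar: 3 to 10, Cedar.
Each restaurant drops at least one matchup (Maru loses to Lantern; Juniper loses to Maru; Lantern loses to Juniper; Basil loses to Maru; Cedar loses to Lantern); the cycle Maru → Juniper → Lantern → Maru rules out a Condorcet winner.

none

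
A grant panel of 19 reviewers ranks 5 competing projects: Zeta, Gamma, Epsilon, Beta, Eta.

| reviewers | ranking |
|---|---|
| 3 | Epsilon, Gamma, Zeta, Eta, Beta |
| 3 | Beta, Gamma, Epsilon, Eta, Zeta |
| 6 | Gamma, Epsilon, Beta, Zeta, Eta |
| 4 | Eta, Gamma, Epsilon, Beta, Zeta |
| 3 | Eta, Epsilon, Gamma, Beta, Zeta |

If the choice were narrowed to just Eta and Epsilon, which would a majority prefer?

Ballots ranking Eta above Epsilon: 4 + 3 = 7.
Ballots ranking Epsilon above Eta: 19 − 7 = 12.
Epsilon wins the head-to-head 12–7.

Epsilon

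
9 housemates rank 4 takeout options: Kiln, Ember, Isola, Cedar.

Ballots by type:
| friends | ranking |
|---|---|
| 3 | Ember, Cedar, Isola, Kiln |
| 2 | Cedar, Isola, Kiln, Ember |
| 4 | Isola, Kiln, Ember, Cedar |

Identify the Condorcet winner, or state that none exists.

none

Head-to-head results (9 friends):
Kiln vs Ember: 6 to 3, Kiln.
Kiln vs Isola: 0 for Kiln, 9 for Isola — Isola by 9–0.
Kiln vs Cedar: Kiln is ranked higher on 4 ballots, Cedar on 5. Cedar wins 5–4.
Ember vs Isola: 3 to 6, Isola.
Ember vs Cedar: 7 to 2, Ember.
Isola vs Cedar: Isola preferred on 4 ballots; Cedar wins 5–4.
No restaurant is unbeaten: Kiln loses to Isola; Ember loses to Kiln; Isola loses to Cedar; Cedar loses to Ember. In particular Kiln > Ember > Cedar > Kiln is a majority cycle — no Condorcet winner exists.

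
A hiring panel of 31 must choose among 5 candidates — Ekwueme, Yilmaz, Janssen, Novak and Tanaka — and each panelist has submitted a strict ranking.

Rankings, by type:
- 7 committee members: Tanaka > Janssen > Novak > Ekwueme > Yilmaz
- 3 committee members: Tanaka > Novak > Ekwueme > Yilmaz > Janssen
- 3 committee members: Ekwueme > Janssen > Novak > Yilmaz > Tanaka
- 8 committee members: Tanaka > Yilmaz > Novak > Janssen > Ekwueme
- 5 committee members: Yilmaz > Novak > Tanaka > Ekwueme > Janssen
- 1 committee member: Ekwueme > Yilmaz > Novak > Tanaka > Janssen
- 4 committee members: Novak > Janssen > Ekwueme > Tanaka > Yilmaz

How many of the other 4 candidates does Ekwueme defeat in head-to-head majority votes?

1

Ekwueme against each rival (31 committee members):
Ekwueme vs Yilmaz: Ekwueme preferred on 7+3+3+1+4 = 18 ballots; Ekwueme wins 18–13.
Ekwueme vs Janssen: 3+3+5+1 = 12 for Ekwueme, 19 for Janssen — Janssen by 19–12.
Ekwueme vs Novak: 4 to 27, Novak.
Ekwueme vs Tanaka: Tanaka wins 23–8.
Ekwueme beats Yilmaz; loses to Janssen, Novak, Tanaka — 1 pairwise win.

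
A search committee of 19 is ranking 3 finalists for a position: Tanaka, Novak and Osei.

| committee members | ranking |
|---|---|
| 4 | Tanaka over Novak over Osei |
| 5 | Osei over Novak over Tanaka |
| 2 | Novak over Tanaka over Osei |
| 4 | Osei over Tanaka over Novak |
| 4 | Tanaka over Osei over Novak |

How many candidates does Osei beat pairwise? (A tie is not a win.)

1

Osei against each rival (19 committee members):
Osei vs Tanaka: Tanaka wins 10–9.
Osei vs Novak: Osei, 13–6.
Osei beats Novak; loses to Tanaka — 1 pairwise win.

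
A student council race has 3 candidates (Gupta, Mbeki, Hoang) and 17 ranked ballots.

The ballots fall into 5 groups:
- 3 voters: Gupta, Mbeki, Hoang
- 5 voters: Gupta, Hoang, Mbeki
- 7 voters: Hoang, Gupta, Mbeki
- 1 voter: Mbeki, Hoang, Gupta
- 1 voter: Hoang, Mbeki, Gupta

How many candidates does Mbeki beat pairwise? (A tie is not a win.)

Mbeki against each rival (17 voters):
Mbeki vs Gupta: Mbeki is ranked higher on 1+1 = 2 ballots, Gupta on 15. Gupta wins 15–2.
Mbeki vs Hoang: 3+1 = 4 for Mbeki, 13 for Hoang — Hoang by 13–4.
Mbeki beats no one; loses to Gupta, Hoang — 0 pairwise wins.

0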